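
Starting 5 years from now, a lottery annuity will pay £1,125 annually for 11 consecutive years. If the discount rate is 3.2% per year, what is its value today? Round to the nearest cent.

£9,076.13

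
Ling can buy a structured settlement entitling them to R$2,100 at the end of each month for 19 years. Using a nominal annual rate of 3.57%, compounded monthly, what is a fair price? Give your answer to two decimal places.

With 12 periods per year: i = 0.002975, n = 228.
PV = 2100 × [1 − (1+0.002975)^(−228)] / 0.002975 = 2100 × 165.381429 = 347,301.0003

R$347,301.00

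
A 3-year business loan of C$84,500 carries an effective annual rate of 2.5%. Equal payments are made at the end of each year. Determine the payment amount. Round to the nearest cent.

C$29,586.59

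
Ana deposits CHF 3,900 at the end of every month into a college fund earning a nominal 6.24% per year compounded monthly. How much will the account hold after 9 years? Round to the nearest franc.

Periodic rate i = 0.0624/12 = 0.0052; n = 9 × 12 = 108 periods.
Accumulation factor s(108|0.0052) = 144.408877; FV = 3900 × 144.408877 = 563,194.6200

CHF 563,195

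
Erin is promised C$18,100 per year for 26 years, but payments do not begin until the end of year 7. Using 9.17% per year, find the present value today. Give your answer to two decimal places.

C$104,685.03

Value one period before first payment (t=6): 18100 × [1 − (1+0.0917)^(−26)] / 0.0917 = 18100 × 9.790973 = 177,216.6116
Discount back 6 years: 177,216.6116 × (1+0.0917)^(−6) = 177,216.6116 × 0.590718 = 104,685.0264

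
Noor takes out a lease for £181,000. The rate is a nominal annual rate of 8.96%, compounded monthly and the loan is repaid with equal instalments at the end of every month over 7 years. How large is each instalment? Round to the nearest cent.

£2,908.45

i = 0.0896/12 = 0.00746667 per month; n = 7·12 = 84.
PMT = 181000 / ( [1 − (1+0.00746667)^(−84)] / 0.00746667 ) = 181000 / 62.232456 = 2,908.4502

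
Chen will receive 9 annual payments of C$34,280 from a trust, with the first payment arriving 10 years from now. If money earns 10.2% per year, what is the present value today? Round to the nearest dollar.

PV at t=9 (ordinary 9-year annuity): 34280 × a(9|0.102) = 34280 × 5.713524 = 195,859.6169
PV₀ = 195,859.6169 / (1+0.102)^9 = 195,859.6169 / 2.396814 = 81,716.6492

C$81,717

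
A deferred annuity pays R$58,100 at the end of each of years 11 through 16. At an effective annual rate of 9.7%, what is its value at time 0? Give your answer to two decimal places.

R$101,146.76

PV at t=10 (ordinary 6-year annuity): 58100 × a(6|0.097) = 58100 × 4.393819 = 255,280.8634
Discount back 10 years: 255,280.8634 × (1+0.097)^(−10) = 255,280.8634 × 0.396218 = 101,146.7620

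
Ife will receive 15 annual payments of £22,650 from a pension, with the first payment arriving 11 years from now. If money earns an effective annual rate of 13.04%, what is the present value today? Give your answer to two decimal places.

PV at t=10 (ordinary 15-year annuity): 22650 × a(15|0.1304) = 22650 × 6.449048 = 146,070.9313
Discount back 10 years: 146,070.9313 × (1+0.1304)^(−10) = 146,070.9313 × 0.293548 = 42,878.7691

£42,878.77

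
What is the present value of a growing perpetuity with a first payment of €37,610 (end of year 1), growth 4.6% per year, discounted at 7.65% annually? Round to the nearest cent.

PV = PMT / (i − g) = 37610 / (0.0765 − 0.046) = 37610 / 0.030500 = 1,233,114.7541

€1,233,114.75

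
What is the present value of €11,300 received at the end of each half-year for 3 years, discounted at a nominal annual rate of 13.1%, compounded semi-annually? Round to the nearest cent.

With 2 periods per year: i = 0.0655, n = 6.
PV = 11300 × [1 − (1+0.0655)^(−6)] / 0.0655 = 11300 × 4.833484 = 54,618.3743

€54,618.37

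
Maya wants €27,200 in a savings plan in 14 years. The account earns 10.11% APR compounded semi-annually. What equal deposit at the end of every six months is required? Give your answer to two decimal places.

Periodic rate i = 0.1011/2 = 0.05055; n = 14 × 2 = 28 periods.
FV-annuity factor = 58.912617; PMT = 27200 / 58.912617 = 461.7008

€461.70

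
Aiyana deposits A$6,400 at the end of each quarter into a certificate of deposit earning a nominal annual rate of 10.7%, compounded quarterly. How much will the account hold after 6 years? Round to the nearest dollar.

With 4 periods per year: i = 0.02675, n = 24.
FV = 6400 × [(1+0.02675)^24 − 1] / 0.02675 = 6400 × 33.058435 = 211,573.9849

A$211,574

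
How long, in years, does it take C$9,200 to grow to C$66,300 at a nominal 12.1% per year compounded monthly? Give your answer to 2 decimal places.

16.40 years

Periodic rate i = 0.121/12 = 0.0100833.
(1+i)^n = 66300/9200 = 7.20652, so n = ln 7.20652 / ln 1.01008 = 196.8523 months
= 196.8523/12 years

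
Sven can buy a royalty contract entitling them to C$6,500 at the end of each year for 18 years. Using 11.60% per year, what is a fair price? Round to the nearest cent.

C$48,263.07

PV = PMT · [1 − (1+i)^(−n)] / i = 6500 · 7.425088 = 48,263.0720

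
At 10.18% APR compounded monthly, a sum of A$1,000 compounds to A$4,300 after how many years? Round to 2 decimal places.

Periodic rate i = 0.1018/12 = 0.00848333.
n = ln(4300/1000) / ln(1+0.00848333) = ln(4.30000) / 0.008448 = 172.6672 months
= 172.6672/12 years

14.39 years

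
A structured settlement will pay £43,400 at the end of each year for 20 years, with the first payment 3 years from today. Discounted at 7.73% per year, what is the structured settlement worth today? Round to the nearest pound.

Value one period before first payment (t=2): 43400 × [1 − (1+0.0773)^(−20)] / 0.0773 = 43400 × 10.018597 = 434,807.1109
PV₀ = 434,807.1109 / (1+0.0773)^2 = 434,807.1109 / 1.160575 = 374,647.9135

£374,648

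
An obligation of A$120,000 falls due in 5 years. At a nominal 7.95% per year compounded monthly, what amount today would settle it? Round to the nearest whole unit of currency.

A$80,746

With 12 periods per year: i = 0.006625, n = 60.
PV = 120,000 / (1 + 0.006625)^60 = 120,000 / 1.486150 = 80,745.5357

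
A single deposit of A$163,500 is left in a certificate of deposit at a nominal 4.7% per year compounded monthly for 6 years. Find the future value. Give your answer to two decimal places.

Periodic rate i = 0.047/12 = 0.00391667; n = 6 × 12 = 72 periods.
163,500 × (1+0.00391667)^72 = 163,500 × 1.325049 = 216,645.4569

A$216,645.46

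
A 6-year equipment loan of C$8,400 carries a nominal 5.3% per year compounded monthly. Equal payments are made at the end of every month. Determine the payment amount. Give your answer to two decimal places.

C$136.45

i = 0.053/12 = 0.00441667 per month; n = 6·12 = 72.
PMT = 8400 / ( [1 − (1+0.00441667)^(−72)] / 0.00441667 ) = 8400 / 61.559451 = 136.4535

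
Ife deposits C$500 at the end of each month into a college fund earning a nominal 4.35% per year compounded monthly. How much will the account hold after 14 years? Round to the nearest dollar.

C$115,389

With 12 periods per year: i = 0.003625, n = 168.
FV = 500 × [(1+0.003625)^168 − 1] / 0.003625 = 500 × 230.777499 = 115,388.7493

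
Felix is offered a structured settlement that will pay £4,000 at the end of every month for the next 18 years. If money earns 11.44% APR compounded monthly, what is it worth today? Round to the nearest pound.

With 12 periods per year: i = 0.00953333, n = 216.
PV = PMT · [1 − (1+i)^(−n)] / i = 4000 · 91.383966 = 365,535.8650

£365,536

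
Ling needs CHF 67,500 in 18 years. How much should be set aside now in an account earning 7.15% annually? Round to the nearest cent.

PV = 67,500 / (1 + 0.0715)^18 = 67,500 / 3.466244 = 19,473.5270

CHF 19,473.53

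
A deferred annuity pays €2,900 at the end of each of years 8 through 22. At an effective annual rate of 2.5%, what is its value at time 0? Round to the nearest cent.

€30,206.47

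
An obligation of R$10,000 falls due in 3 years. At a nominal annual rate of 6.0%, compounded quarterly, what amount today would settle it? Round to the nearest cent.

R$8,363.87

Periodic rate i = 0.06/4 = 0.015; n = 3 × 4 = 12 periods.
PV = FV·(1+i)^(−n) = 10,000 × 0.836387 = 8,363.8742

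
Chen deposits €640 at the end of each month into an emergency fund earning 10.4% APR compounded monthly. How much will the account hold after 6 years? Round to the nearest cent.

€63,608.69

Periodic rate i = 0.104/12 = 0.00866667; n = 6 × 12 = 72 periods.
FV = 640 × [(1+0.00866667)^72 − 1] / 0.00866667 = 640 × 99.388577 = 63,608.6892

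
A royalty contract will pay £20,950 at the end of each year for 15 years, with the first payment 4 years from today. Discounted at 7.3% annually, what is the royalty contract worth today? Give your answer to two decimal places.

£151,571.04

PV at t=3 (ordinary 15-year annuity): 20950 × a(15|0.073) = 20950 × 8.937815 = 187,247.2260
PV₀ = 187,247.2260 / (1+0.073)^3 = 187,247.2260 / 1.235376 = 151,571.0386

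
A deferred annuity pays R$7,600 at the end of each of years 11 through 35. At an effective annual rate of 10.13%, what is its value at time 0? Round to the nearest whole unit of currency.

PV at t=10 (ordinary 25-year annuity): 7600 × a(25|0.1013) = 7600 × 8.987063 = 68,301.6783
PV₀ = 68,301.6783 / (1+0.1013)^10 = 68,301.6783 / 2.624559 = 26,024.0559

R$26,024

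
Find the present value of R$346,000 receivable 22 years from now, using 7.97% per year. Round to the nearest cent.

R$64,033.59

Discount factor = (1+0.0797)^(−22) = 0.185068; PV = 346,000 × 0.185068 = 64,033.5926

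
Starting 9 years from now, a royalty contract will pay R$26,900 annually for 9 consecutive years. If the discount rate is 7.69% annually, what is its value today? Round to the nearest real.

R$94,109

Value one period before first payment (t=8): 26900 × [1 − (1+0.0769)^(−9)] / 0.0769 = 26900 × 6.328225 = 170,229.2499
Discount back 8 years: 170,229.2499 × (1+0.0769)^(−8) = 170,229.2499 × 0.552837 = 94,109.0024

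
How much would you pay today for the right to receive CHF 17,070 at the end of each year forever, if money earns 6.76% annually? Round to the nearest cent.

PV = C/r = 17070/0.0676 = 252,514.7929

CHF 252,514.79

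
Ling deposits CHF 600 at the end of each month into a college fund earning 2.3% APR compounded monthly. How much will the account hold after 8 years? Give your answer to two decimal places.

i = 0.023/12 = 0.00191667 per month; n = 8·12 = 96.
FV = PMT · [(1+i)^n − 1] / i = 600 · 105.289125 = 63,173.4751

CHF 63,173.48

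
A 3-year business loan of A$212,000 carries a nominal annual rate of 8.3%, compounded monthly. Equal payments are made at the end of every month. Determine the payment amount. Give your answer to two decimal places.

A$6,672.69

With 12 periods per year: i = 0.00691667, n = 36.
PMT = 212000 / ( [1 − (1+0.00691667)^(−36)] / 0.00691667 ) = 212000 / 31.771302 = 6,672.6885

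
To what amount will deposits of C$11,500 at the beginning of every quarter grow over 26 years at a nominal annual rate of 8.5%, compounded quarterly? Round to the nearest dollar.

Periodic rate i = 0.085/4 = 0.02125; n = 26 × 4 = 104 periods.
Accumulation factor s(104|0.02125) × (1+i) = 380.004843; FV = 11500 × 380.004843 = 4,370,055.6979
(annuity-due: payments at period start, so ×(1+i).)

C$4,370,056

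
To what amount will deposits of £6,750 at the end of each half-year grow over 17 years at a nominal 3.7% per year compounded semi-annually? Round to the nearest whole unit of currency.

£315,602

i = 0.037/2 = 0.0185 per half-year; n = 17·2 = 34.
Accumulation factor s(34|0.0185) = 46.755897; FV = 6750 × 46.755897 = 315,602.3065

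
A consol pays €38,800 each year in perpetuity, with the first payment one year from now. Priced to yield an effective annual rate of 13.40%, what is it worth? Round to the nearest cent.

PV = PMT / i = 38800 / 0.134 = 289,552.2388

€289,552.24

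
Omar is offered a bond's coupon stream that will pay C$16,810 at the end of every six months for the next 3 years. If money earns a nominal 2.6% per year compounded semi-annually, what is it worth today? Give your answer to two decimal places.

C$96,425.42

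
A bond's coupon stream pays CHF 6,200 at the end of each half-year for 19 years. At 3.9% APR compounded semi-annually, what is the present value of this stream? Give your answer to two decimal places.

CHF 165,317.86

With 2 periods per year: i = 0.0195, n = 38.
PV = 6200 × [1 − (1+0.0195)^(−38)] / 0.0195 = 6200 × 26.664172 = 165,317.8641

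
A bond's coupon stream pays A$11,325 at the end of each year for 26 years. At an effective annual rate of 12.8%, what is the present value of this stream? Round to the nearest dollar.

A$84,615

PV = PMT · [1 − (1+i)^(−n)] / i = 11325 · 7.471501 = 84,614.7459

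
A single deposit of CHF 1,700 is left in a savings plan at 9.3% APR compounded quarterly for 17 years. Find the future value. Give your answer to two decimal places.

With 4 periods per year: i = 0.02325, n = 68.
1,700 × (1+0.02325)^68 = 1,700 × 4.772646 = 8,113.4983

CHF 8,113.50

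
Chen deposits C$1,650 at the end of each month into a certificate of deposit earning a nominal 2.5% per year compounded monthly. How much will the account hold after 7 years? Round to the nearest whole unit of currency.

i = 0.025/12 = 0.00208333 per month; n = 7·12 = 84.
Accumulation factor s(84|0.00208333) = 91.694104; FV = 1650 × 91.694104 = 151,295.2715

C$151,295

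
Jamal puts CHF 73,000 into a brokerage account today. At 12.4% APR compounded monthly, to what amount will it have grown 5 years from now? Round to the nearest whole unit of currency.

i = 0.124/12 = 0.0103333 per month; n = 5·12 = 60.
FV = 73,000 × (1 + 0.0103333)^60 = 135,270.7067

CHF 135,271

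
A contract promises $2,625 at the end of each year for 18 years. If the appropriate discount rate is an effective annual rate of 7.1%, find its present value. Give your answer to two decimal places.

Annuity factor a(18|0.071) = 9.986892; PV = 2625 × 9.986892 = 26,215.5910

$26,215.59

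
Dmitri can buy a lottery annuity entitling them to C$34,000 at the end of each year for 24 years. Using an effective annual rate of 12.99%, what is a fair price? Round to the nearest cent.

C$247,779.02

PV = 34000 × [1 − (1+0.1299)^(−24)] / 0.1299 = 34000 × 7.287618 = 247,779.0239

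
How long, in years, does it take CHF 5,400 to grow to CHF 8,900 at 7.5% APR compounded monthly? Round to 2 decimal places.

Periodic rate i = 0.075/12 = 0.00625.
n = ln(8900/5400) / ln(1+0.00625) = ln(1.64815) / 0.006231 = 80.1939 months
= 80.1939/12 years

6.68 years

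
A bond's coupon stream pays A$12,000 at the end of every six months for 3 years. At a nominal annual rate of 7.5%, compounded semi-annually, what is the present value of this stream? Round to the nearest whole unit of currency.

Periodic rate i = 0.075/2 = 0.0375; n = 3 × 2 = 6 periods.
PV = PMT · [1 − (1+i)^(−n)] / i = 12000 · 5.285072 = 63,420.8595

A$63,421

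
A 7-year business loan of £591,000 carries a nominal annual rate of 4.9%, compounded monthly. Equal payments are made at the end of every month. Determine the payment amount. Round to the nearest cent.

Periodic rate i = 0.049/12 = 0.00408333; n = 7 × 12 = 84 periods.
Annuity-PV factor = 70.987594; PMT = 591000 / 70.987594 = 8,325.3983

£8,325.40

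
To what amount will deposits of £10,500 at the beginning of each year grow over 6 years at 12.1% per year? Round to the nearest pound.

FV = PMT · [(1+i)^n − 1] / i × (1+i) = 10500 · 9.120126 = 95,761.3217
(Beginning-of-period payments → annuity-due factor ×(1+i).)

£95,761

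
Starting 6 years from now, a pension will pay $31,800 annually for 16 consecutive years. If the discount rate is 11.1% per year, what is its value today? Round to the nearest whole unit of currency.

$137,839

Value one period before first payment (t=5): 31800 × [1 − (1+0.111)^(−16)] / 0.111 = 31800 × 7.336948 = 233,314.9515
Discount back 5 years: 233,314.9515 × (1+0.111)^(−5) = 233,314.9515 × 0.590785 = 137,839.0514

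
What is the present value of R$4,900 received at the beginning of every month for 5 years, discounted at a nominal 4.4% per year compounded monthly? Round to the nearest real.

R$264,441

i = 0.044/12 = 0.00366667 per month; n = 5·12 = 60.
PV = 4900 × [1 − (1+0.00366667)^(−60)] / 0.00366667 × (1+i) = 4900 × 53.967588 = 264,441.1827
(annuity-due: payments at period start, so ×(1+i).)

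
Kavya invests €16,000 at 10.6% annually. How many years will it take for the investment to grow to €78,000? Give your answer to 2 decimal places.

n = ln(78000/16000) / ln(1+0.106) = ln(4.87500) / 0.100750 = 15.7233 years

15.72 years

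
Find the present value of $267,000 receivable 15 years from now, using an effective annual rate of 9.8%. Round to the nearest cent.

Discount factor = (1+0.098)^(−15) = 0.246017; PV = 267,000 × 0.246017 = 65,686.5057

$65,686.51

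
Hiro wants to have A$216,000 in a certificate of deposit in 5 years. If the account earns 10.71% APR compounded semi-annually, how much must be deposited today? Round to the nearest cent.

With 2 periods per year: i = 0.05355, n = 10.
PV = FV·(1+i)^(−n) = 216,000 × 0.593538 = 128,204.1952

A$128,204.20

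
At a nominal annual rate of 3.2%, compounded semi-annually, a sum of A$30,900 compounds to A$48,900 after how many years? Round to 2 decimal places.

14.46 years

Periodic rate i = 0.032/2 = 0.016.
n = ln(48900/30900) / ln(1+0.016) = ln(1.58252) / 0.015873 = 28.9177 half-years
= 28.9177/2 years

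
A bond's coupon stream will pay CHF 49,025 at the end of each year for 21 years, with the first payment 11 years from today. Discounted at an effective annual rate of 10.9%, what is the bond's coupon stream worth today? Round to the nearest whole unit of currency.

CHF 141,635

Value one period before first payment (t=10): 49025 × [1 − (1+0.109)^(−21)] / 0.109 = 49025 × 8.129565 = 398,551.9323
Discount back 10 years: 398,551.9323 × (1+0.109)^(−10) = 398,551.9323 × 0.355373 = 141,634.6317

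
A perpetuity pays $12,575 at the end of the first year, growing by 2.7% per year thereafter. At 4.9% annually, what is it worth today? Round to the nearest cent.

$571,590.91

PV = PMT / (i − g) = 12575 / (0.049 − 0.027) = 12575 / 0.022000 = 571,590.9091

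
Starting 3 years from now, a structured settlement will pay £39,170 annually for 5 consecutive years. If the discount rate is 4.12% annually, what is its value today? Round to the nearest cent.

PV at t=2 (ordinary 5-year annuity): 39170 × a(5|0.0412) = 39170 × 4.436855 = 173,791.5954
Discount back 2 years: 173,791.5954 × (1+0.0412)^(−2) = 173,791.5954 × 0.922426 = 160,309.9398

£160,309.94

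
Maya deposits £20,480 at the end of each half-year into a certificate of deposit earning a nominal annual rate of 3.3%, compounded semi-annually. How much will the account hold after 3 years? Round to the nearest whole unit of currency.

With 2 periods per year: i = 0.0165, n = 6.
FV = PMT · [(1+i)^n − 1] / i = 20480 · 6.253013 = 128,061.7027

£128,062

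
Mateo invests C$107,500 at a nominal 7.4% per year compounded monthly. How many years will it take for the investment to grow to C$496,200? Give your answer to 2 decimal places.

20.73 years

Periodic rate i = 0.074/12 = 0.00616667.
(1+i)^n = 496200/107500 = 4.61581, so n = ln 4.61581 / ln 1.00617 = 248.7891 months
= 248.7891/12 years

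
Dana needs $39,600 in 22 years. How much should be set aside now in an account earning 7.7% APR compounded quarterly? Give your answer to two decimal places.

i = 0.077/4 = 0.01925 per quarter; n = 22·4 = 88.
Discount factor = (1+0.01925)^(−88) = 0.186765; PV = 39,600 × 0.186765 = 7,395.9134

$7,395.91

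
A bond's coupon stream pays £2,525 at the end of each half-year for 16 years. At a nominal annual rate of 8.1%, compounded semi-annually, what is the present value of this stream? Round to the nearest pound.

£44,845

With 2 periods per year: i = 0.0405, n = 32.
PV = PMT · [1 − (1+i)^(−n)] / i = 2525 · 17.760320 = 44,844.8084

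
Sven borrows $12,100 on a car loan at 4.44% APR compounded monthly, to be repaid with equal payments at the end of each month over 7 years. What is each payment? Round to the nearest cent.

$167.85

i = 0.0444/12 = 0.0037 per month; n = 7·12 = 84.
PMT = 12100 / ( [1 − (1+0.0037)^(−84)] / 0.0037 ) = 12100 / 72.086244 = 167.8545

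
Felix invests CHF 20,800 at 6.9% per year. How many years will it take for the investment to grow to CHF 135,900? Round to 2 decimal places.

28.13 years

(1+i)^n = 135900/20800 = 6.53365, so n = ln 6.53365 / ln 1.069 = 28.1305 years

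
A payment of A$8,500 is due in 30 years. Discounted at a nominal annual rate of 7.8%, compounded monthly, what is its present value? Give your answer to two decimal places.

A$825.01

i = 0.078/12 = 0.0065 per month; n = 30·12 = 360.
PV = 8,500 / (1 + 0.0065)^360 = 8,500 / 10.302925 = 825.0085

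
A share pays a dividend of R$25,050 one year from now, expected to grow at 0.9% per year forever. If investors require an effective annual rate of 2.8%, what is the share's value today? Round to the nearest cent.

PV = D₁/(r − g) = 25050/(0.028 − 0.009) = 1,318,421.0526

R$1,318,421.05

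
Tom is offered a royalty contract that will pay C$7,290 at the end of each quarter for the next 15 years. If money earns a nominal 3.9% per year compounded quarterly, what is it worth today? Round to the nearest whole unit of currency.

C$329,967

With 4 periods per year: i = 0.00975, n = 60.
PV = 7290 × [1 − (1+0.00975)^(−60)] / 0.00975 = 7290 × 45.262908 = 329,966.6013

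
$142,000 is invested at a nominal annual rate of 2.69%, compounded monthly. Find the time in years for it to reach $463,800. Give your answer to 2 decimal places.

Periodic rate i = 0.0269/12 = 0.00224167.
(1+i)^n = 463800/142000 = 3.26620, so n = ln 3.26620 / ln 1.00224 = 528.6034 months
= 528.6034/12 years

44.05 years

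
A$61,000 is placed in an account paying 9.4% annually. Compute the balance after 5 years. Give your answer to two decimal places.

61,000 × (1+0.094)^5 = 61,000 × 1.567064 = 95,590.8768

A$95,590.88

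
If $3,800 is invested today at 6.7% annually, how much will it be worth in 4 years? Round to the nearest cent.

$4,925.40

FV = 3,800 × (1 + 0.067)^4 = 4,925.3974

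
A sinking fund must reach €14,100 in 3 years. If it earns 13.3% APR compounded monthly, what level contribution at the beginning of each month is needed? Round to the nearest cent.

€317.33

With 12 periods per year: i = 0.0110833, n = 36.
FV-annuity factor × (1+i) = 44.432874; PMT = 14100 / 44.432874 = 317.3326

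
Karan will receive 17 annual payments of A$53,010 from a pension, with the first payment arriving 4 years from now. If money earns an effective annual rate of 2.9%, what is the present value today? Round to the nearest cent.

A$645,762.67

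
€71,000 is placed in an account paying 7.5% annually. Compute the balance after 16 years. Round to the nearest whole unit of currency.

FV = 71,000 × (1 + 0.075)^16 = 225,836.3140

€225,836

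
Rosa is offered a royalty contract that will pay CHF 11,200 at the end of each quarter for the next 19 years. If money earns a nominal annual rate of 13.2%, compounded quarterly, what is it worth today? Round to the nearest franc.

CHF 310,615

With 4 periods per year: i = 0.033, n = 76.
Annuity factor a(76|0.033) = 27.733453; PV = 11200 × 27.733453 = 310,614.6778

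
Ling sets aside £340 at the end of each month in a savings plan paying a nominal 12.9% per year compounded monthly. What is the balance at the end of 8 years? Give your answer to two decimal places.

£56,653.75

i = 0.129/12 = 0.01075 per month; n = 8·12 = 96.
FV = PMT · [(1+i)^n − 1] / i = 340 · 166.628663 = 56,653.7454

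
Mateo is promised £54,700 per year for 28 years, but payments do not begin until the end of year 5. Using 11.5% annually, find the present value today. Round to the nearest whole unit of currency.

PV at t=4 (ordinary 28-year annuity): 54700 × a(28|0.115) = 54700 × 8.282979 = 453,078.9703
PV₀ = 453,078.9703 / (1+0.115)^4 = 453,078.9703 / 1.545608 = 293,139.5625

£293,140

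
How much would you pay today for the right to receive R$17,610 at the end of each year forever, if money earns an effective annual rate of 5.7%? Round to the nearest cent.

PV = C/r = 17610/0.057 = 308,947.3684

R$308,947.37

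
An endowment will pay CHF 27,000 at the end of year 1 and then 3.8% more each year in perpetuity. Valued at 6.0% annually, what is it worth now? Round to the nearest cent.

CHF 1,227,272.73

PV = D₁/(r − g) = 27000/(0.06 − 0.038) = 1,227,272.7273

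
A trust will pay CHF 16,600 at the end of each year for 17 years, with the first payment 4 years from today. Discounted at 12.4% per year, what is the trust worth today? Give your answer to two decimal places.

PV at t=3 (ordinary 17-year annuity): 16600 × a(17|0.124) = 16600 × 6.959036 = 115,519.9941
PV₀ = 115,519.9941 / (1+0.124)^3 = 115,519.9941 / 1.420035 = 81,350.1249

CHF 81,350.12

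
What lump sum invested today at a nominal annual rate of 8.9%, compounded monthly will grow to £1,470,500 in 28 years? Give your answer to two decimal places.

i = 0.089/12 = 0.00741667 per month; n = 28·12 = 336.
PV = 1,470,500 / (1 + 0.00741667)^336 = 1,470,500 / 11.974798 = 122,799.5664

£122,799.57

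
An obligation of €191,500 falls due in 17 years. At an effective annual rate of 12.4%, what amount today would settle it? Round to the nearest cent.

€26,250.74

PV = 191,500 / (1 + 0.124)^17 = 191,500 / 7.295034 = 26,250.7362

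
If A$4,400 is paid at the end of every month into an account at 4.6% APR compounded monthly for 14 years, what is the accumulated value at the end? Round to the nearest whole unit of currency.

A$1,035,040

Periodic rate i = 0.046/12 = 0.00383333; n = 14 × 12 = 168 periods.
FV = 4400 × [(1+0.00383333)^168 − 1] / 0.00383333 = 4400 × 235.236301 = 1,035,039.7253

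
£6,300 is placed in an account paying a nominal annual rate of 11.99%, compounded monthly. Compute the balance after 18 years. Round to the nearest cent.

£53,948.99

i = 0.1199/12 = 0.00999167 per month; n = 18·12 = 216.
FV = 6,300 × (1 + 0.00999167)^216 = 53,948.9869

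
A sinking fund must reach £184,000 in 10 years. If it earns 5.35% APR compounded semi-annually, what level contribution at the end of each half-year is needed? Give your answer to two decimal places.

i = 0.0535/2 = 0.02675 per half-year; n = 10·2 = 20.
FV-annuity factor = 25.999480; PMT = 184000 / 25.999480 = 7,077.0646

£7,077.06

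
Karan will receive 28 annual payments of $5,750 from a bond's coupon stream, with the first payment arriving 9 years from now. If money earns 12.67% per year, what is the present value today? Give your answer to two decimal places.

$16,856.16

Value one period before first payment (t=8): 5750 × [1 − (1+0.1267)^(−28)] / 0.1267 = 5750 × 7.613025 = 43,774.8942
Discount back 8 years: 43,774.8942 × (1+0.1267)^(−8) = 43,774.8942 × 0.385065 = 16,856.1641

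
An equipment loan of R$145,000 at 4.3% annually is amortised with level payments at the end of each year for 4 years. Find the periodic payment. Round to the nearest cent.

Annuity-PV factor = 3.604377; PMT = 145000 / 3.604377 = 40,228.8653

R$40,228.87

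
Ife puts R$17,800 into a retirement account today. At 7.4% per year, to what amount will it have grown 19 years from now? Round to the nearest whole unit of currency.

R$69,104

FV = PV·(1+i)^n = 17,800 × 3.882231 = 69,103.7075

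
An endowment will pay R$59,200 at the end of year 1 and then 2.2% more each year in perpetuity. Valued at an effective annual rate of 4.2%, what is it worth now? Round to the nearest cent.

R$2,960,000.00

PV = PMT / (i − g) = 59200 / (0.042 − 0.022) = 59200 / 0.020000 = 2,960,000.0000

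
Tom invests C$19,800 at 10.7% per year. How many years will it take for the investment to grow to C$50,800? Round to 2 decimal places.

9.27 years

n = ln(50800/19800) / ln(1+0.107) = ln(2.56566) / 0.101654 = 9.2689 years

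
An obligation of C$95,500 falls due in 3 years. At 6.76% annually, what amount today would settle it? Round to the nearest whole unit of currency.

C$78,483

Discount factor = (1+0.0676)^(−3) = 0.821815; PV = 95,500 × 0.821815 = 78,483.3760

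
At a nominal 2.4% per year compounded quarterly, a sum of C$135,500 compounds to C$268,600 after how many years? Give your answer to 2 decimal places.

28.60 years

Periodic rate i = 0.024/4 = 0.006.
n = ln(268600/135500) / ln(1+0.006) = ln(1.98229) / 0.005982 = 114.3837 quarters
= 114.3837/4 years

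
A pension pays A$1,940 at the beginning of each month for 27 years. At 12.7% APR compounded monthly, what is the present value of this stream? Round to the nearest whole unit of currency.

Periodic rate i = 0.127/12 = 0.0105833; n = 27 × 12 = 324 periods.
PV = PMT · [1 − (1+i)^(−n)] / i × (1+i) = 1940 · 92.336241 = 179,132.3075
Payments are at the start of each period, so multiply by (1+i).

A$179,132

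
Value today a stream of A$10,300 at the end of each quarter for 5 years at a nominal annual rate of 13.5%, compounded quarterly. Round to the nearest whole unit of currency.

A$148,057

With 4 periods per year: i = 0.03375, n = 20.
PV = 10300 × [1 − (1+0.03375)^(−20)] / 0.03375 = 10300 × 14.374505 = 148,057.3973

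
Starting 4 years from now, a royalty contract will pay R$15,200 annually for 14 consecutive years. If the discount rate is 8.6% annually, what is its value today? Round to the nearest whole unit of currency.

R$94,518

PV at t=3 (ordinary 14-year annuity): 15200 × a(14|0.086) = 15200 × 7.964510 = 121,060.5504
PV₀ = 121,060.5504 / (1+0.086)^3 = 121,060.5504 / 1.280824 = 94,517.7051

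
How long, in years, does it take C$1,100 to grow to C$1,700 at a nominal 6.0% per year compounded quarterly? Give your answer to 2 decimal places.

7.31 years

Periodic rate i = 0.06/4 = 0.015.
n = ln(1700/1100) / ln(1+0.015) = ln(1.54545) / 0.014889 = 29.2383 quarters
= 29.2383/4 years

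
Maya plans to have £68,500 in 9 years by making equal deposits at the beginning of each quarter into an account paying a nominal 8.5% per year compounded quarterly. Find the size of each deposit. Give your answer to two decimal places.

Periodic rate i = 0.085/4 = 0.02125; n = 9 × 4 = 36 periods.
PMT = 68500 / ( [(1+0.02125)^36 − 1] / 0.02125 × (1+i) ) = 68500 / 54.394874 = 1,259.3098

£1,259.31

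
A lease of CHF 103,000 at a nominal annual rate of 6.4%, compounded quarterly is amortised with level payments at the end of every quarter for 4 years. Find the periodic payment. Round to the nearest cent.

CHF 7,347.71

Periodic rate i = 0.064/4 = 0.016; n = 4 × 4 = 16 periods.
Annuity-PV factor = 14.017982; PMT = 103000 / 14.017982 = 7,347.7054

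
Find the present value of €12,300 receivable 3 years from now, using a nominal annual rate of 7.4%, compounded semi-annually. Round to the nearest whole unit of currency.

€9,891

With 2 periods per year: i = 0.037, n = 6.
Discount factor = (1+0.037)^(−6) = 0.804132; PV = 12,300 × 0.804132 = 9,890.8263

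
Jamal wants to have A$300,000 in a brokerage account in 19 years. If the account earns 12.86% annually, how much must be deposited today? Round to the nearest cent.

A$30,120.38

PV = 300,000 / (1 + 0.1286)^19 = 300,000 / 9.960035 = 30,120.3755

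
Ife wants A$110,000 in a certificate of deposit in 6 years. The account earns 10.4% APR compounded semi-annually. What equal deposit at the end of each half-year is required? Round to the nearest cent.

Periodic rate i = 0.104/2 = 0.052; n = 6 × 2 = 12 periods.
FV-annuity factor = 16.102639; PMT = 110000 / 16.102639 = 6,831.1783

A$6,831.18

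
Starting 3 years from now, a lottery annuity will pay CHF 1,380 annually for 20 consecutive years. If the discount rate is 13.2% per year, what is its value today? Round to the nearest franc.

Value one period before first payment (t=2): 1380 × [1 − (1+0.132)^(−20)] / 0.132 = 1380 × 6.941161 = 9,578.8026
Discount back 2 years: 9,578.8026 × (1+0.132)^(−2) = 9,578.8026 × 0.780382 = 7,475.1234

CHF 7,475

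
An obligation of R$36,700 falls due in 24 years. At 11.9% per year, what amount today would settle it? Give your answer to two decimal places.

PV = 36,700 / (1 + 0.119)^24 = 36,700 / 14.856691 = 2,470.2675

R$2,470.27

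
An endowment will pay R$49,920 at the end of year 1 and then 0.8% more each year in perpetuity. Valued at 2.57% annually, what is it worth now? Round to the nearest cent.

PV = D₁/(r − g) = 49920/(0.0257 − 0.008) = 2,820,338.9831

R$2,820,338.98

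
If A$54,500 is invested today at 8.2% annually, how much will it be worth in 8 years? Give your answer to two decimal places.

A$102,379.87

FV = 54,500 × (1 + 0.082)^8 = 102,379.8735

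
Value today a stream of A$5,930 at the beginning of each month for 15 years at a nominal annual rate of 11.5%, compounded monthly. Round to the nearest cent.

A$512,487.71

i = 0.115/12 = 0.00958333 per month; n = 15·12 = 180.
PV = 5930 × [1 − (1+0.00958333)^(−180)] / 0.00958333 × (1+i) = 5930 × 86.422885 = 512,487.7067
Payments are at the start of each period, so multiply by (1+i).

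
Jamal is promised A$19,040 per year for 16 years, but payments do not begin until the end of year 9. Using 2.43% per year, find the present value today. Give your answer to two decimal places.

A$206,250.63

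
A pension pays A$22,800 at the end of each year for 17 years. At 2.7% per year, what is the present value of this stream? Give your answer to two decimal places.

PV = PMT · [1 − (1+i)^(−n)] / i = 22800 · 13.489868 = 307,568.9988

A$307,569.00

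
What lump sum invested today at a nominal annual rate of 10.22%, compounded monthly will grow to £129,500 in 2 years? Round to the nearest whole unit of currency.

£105,652

i = 0.1022/12 = 0.00851667 per month; n = 2·12 = 24.
Discount factor = (1+0.00851667)^(−24) = 0.815842; PV = 129,500 × 0.815842 = 105,651.5457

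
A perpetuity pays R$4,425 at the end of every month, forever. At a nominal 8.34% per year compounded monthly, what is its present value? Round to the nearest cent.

Periodic rate i = 0.0834/12 = 0.00695.
PV = PMT / i = 4425 / 0.00695 = 636,690.6475

R$636,690.65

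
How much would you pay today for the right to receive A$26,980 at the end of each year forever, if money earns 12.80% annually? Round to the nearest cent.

PV = PMT / i = 26980 / 0.128 = 210,781.2500

A$210,781.25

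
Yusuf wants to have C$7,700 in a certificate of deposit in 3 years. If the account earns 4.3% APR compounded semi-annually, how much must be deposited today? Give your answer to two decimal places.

With 2 periods per year: i = 0.0215, n = 6.
PV = 7,700 / (1 + 0.0215)^6 = 7,700 / 1.136136 = 6,777.3591

C$6,777.36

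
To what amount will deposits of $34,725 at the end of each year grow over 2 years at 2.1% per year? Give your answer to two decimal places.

$70,179.22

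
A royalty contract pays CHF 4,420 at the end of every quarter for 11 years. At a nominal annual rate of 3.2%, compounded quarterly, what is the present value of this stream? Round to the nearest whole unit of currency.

With 4 periods per year: i = 0.008, n = 44.
PV = PMT · [1 − (1+i)^(−n)] / i = 4420 · 36.966777 = 163,393.1561

CHF 163,393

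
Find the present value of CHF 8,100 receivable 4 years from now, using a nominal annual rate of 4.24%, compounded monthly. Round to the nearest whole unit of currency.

With 12 periods per year: i = 0.00353333, n = 48.
PV = 8,100 / (1 + 0.00353333)^48 = 8,100 / 1.184477 = 6,838.4629

CHF 6,838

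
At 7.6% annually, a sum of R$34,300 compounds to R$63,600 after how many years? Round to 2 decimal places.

n = ln(63600/34300) / ln(1+0.076) = ln(1.85423) / 0.073250 = 8.4295 years

8.43 years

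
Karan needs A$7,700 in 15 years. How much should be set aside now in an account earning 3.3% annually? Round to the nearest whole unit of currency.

PV = 7,700 / (1 + 0.033)^15 = 7,700 / 1.627439 = 4,731.3590

A$4,731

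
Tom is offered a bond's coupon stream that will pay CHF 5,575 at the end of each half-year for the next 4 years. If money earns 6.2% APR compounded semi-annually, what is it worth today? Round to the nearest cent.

Periodic rate i = 0.062/2 = 0.031; n = 4 × 2 = 8 periods.
Annuity factor a(8|0.031) = 6.990174; PV = 5575 × 6.990174 = 38,970.2209

CHF 38,970.22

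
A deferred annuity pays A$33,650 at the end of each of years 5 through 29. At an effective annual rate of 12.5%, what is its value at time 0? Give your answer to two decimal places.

PV at t=4 (ordinary 25-year annuity): 33650 × a(25|0.125) = 33650 × 7.579005 = 255,033.5186
PV₀ = 255,033.5186 / (1+0.125)^4 = 255,033.5186 / 1.601807 = 159,216.1702

A$159,216.17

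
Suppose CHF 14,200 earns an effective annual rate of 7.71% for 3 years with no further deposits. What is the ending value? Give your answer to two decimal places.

CHF 17,744.20

FV = PV·(1+i)^n = 14,200 × 1.249592 = 17,744.1999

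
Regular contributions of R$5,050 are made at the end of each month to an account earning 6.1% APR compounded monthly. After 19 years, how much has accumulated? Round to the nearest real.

R$2,163,125

i = 0.061/12 = 0.00508333 per month; n = 19·12 = 228.
FV = 5050 × [(1+0.00508333)^228 − 1] / 0.00508333 = 5050 × 428.341547 = 2,163,124.8115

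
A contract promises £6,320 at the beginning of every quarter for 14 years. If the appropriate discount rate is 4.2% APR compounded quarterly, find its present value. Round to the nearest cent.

With 4 periods per year: i = 0.0105, n = 56.
PV = PMT · [1 − (1+i)^(−n)] / i × (1+i) = 6320 · 42.619773 = 269,356.9664
Payments are at the start of each period, so multiply by (1+i).

£269,356.97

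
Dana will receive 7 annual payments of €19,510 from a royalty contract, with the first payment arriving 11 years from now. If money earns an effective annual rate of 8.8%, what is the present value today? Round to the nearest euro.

€42,532

Value one period before first payment (t=10): 19510 × [1 − (1+0.088)^(−7)] / 0.088 = 19510 × 5.066907 = 98,855.3463
PV₀ = 98,855.3463 / (1+0.088)^10 = 98,855.3463 / 2.324283 = 42,531.5498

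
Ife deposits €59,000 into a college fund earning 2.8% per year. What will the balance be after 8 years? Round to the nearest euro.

€73,586

59,000 × (1+0.028)^8 = 59,000 × 1.247225 = 73,586.2936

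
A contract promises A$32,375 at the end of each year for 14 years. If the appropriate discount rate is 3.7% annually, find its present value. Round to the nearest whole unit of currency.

PV = 32375 × [1 − (1+0.037)^(−14)] / 0.037 = 32375 × 10.775443 = 348,854.9807

A$348,855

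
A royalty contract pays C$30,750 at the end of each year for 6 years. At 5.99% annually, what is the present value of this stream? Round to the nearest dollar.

Annuity factor a(6|0.0599) = 4.918870; PV = 30750 × 4.918870 = 151,255.2425

C$151,255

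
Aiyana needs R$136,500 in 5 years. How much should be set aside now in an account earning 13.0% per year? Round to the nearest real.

PV = 136,500 / (1 + 0.13)^5 = 136,500 / 1.842435 = 74,086.7313

R$74,087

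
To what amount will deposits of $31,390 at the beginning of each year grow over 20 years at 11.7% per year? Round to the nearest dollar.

$2,440,140

Accumulation factor s(20|0.117) × (1+i) = 77.736214; FV = 31390 × 77.736214 = 2,440,139.7663
(annuity-due: payments at period start, so ×(1+i).)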